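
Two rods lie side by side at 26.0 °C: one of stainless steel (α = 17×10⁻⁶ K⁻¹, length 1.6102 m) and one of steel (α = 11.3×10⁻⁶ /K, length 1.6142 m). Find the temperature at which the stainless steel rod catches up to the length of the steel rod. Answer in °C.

T = 464.0 °C

Equal length when α₁L₁ΔT − α₂L₂ΔT = L₂ − L₁ = 4.00×10⁻³ m
α₁L₁ = 2.73734×10⁻⁵, α₂L₂ = 1.824046×10⁻⁵ → Δ(αL) = 9.13294×10⁻⁶ m/K
ΔT = 4.00×10⁻³ / 9.13294×10⁻⁶ = 437.975 K, so T = 26.0 + 437.975 = 463.975 °C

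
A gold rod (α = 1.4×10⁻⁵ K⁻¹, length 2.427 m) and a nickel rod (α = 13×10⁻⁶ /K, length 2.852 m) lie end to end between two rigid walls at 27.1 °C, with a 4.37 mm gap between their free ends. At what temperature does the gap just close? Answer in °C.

T = 88.6 °C

Gap closes when ΔL₁ + ΔL₂ = 4.37 mm = 4.37×10⁻³ m
(α₁L₁ + α₂L₂)ΔT = g
α₁L₁ + α₂L₂ = 1.4×10⁻⁵×2.427 + 13×10⁻⁶×2.852 = 7.1054×10⁻⁵ m/K
ΔT = 4.37×10⁻³ / 7.1054×10⁻⁵ = 61.503 K
T = 27.1 + 61.503 = 88.603 °C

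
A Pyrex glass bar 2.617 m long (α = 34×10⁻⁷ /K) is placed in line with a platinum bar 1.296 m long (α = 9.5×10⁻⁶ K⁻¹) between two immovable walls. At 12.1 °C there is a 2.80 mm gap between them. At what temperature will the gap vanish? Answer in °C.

Gap closes when ΔL₁ + ΔL₂ = 2.80 mm = 2.80×10⁻³ m
(α₁L₁ + α₂L₂)ΔT = g
α₁L₁ + α₂L₂ = 34×10⁻⁷×2.617 + 9.5×10⁻⁶×1.296 = 2.12098×10⁻⁵ m/K
ΔT = 2.80×10⁻³ / 2.12098×10⁻⁵ = 132.01 K
T = 12.1 + 132.01 = 144.11 °C

T = 144 °C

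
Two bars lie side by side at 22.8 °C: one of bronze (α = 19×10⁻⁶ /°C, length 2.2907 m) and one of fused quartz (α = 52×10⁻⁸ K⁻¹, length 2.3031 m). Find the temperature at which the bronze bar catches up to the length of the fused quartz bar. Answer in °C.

T = 315.8 °C

Equal length when α₁L₁ΔT − α₂L₂ΔT = L₂ − L₁ = 1.24×10⁻² m
α₁L₁ = 4.35233×10⁻⁵, α₂L₂ = 1.197612×10⁻⁶ → Δ(αL) = 4.2325688×10⁻⁵ m/K
ΔT = 1.24×10⁻² / 4.2325688×10⁻⁵ = 292.966 K, so T = 22.8 + 292.966 = 315.766 °C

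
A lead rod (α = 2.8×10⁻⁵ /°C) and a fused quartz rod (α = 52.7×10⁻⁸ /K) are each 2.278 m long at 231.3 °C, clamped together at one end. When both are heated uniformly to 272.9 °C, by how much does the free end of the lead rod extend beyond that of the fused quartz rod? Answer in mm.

ΔT = 41.6 K
lead: ΔL = 2.8×10⁻⁵ × 2.278 m × 41.6 = 2.6534×10⁻³ m = 2.6534 mm
fused quartz: ΔL = 52.7×10⁻⁸ × 2.278 m × 41.6 = 4.9941×10⁻⁵ m = 0.049941 mm
difference = 2.6534 − 0.049941 = 2.603459 mm

2.60 mm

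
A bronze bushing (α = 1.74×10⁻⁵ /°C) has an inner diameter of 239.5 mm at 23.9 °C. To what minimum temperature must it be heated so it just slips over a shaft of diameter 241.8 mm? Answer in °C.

T = 576 °C

Required Δd = 241.8 − 239.5 = 2.3 mm
Δd = αd₀ΔT ⇒ ΔT = Δd/(αd₀) = 2.3 / (1.74×10⁻⁵ × 239.5) = 551.92 K
T_min = 23.9 + 551.92 = 575.82 °C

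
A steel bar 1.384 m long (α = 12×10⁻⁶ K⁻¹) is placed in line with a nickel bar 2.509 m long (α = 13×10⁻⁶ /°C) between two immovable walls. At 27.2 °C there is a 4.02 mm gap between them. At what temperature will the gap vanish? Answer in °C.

Gap closes when ΔL₁ + ΔL₂ = 4.02 mm = 4.02×10⁻³ m
(α₁L₁ + α₂L₂)ΔT = g
α₁L₁ + α₂L₂ = 12×10⁻⁶×1.384 + 13×10⁻⁶×2.509 = 4.9225×10⁻⁵ m/K
ΔT = 4.02×10⁻³ / 4.9225×10⁻⁵ = 81.67 K
T = 27.2 + 81.67 = 108.87 °C

T = 109 °C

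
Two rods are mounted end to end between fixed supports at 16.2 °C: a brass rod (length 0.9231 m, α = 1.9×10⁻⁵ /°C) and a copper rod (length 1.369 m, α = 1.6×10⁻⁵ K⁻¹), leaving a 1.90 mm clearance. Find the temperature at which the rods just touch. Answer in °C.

α₁L₁ = 1.75389×10⁻⁵ m/K, α₂L₂ = 2.1904×10⁻⁵ m/K → total 3.94429×10⁻⁵ m/K
ΔT = g/(α₁L₁+α₂L₂) = 1.90×10⁻³ / 3.94429×10⁻⁵ = 48.171 K
T = 16.2 + 48.171 = 64.371 °C

T = 64.4 °C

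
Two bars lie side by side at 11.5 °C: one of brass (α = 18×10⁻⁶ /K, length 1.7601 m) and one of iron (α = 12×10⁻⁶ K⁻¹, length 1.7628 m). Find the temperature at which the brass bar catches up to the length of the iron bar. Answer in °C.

T = 268.0 °C

L₁(1 + α₁ΔT) = L₂(1 + α₂ΔT) ⇒ ΔT = (L₂ − L₁)/(α₁L₁ − α₂L₂)
L₂ − L₁ = 1.7628 − 1.7601 = 2.70×10⁻³ m
α₁L₁ − α₂L₂ = 18×10⁻⁶×1.7601 − 12×10⁻⁶×1.7628 = 1.05282×10⁻⁵ m/K
ΔT = 2.70×10⁻³ / 1.05282×10⁻⁵ = 256.454 K
T = 11.5 + 256.454 = 267.954 °C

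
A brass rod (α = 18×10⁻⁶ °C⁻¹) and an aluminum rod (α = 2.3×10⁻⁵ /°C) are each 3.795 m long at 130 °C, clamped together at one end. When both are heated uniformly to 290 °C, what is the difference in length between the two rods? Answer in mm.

ΔT = 160 K
brass: ΔL = 18×10⁻⁶ × 3.795 m × 160 = 1.0930×10⁻² m = 10.930 mm
aluminum: ΔL = 2.3×10⁻⁵ × 3.795 m × 160 = 1.3966×10⁻² m = 13.966 mm
difference = 13.966 − 10.930 = 3.036 mm

3.04 mm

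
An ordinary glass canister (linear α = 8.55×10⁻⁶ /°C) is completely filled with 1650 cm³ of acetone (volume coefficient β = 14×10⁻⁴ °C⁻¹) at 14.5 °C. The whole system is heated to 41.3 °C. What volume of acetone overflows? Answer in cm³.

60.8 cm³

The canister also expands: β_container ≈ 3α = 2.565×10⁻⁵ /K
Net overflow = V₀(β_liq − 3α_cont)ΔT
β − 3α = 1.40×10⁻³ − 2.565×10⁻⁵ = 1.37435×10⁻³ /K; ΔT = 26.8 K
ΔV = 1650 × 1.37435×10⁻³ × 26.8 = 60.8 cm³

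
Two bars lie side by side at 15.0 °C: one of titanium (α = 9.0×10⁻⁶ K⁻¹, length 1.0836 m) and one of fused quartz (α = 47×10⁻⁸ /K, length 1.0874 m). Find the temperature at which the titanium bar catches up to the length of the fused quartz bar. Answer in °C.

Equal length when α₁L₁ΔT − α₂L₂ΔT = L₂ − L₁ = 3.80×10⁻³ m
α₁L₁ = 9.7524×10⁻⁶, α₂L₂ = 5.11078×10⁻⁷ → Δ(αL) = 9.241322×10⁻⁶ m/K
ΔT = 3.80×10⁻³ / 9.241322×10⁻⁶ = 411.197 K, so T = 15.0 + 411.197 = 426.197 °C

T = 426.2 °C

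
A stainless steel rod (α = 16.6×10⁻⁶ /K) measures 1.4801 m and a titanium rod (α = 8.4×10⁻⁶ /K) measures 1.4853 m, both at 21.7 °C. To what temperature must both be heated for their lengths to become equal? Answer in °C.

T = 451.7 °C

Equal length when α₁L₁ΔT − α₂L₂ΔT = L₂ − L₁ = 5.20×10⁻³ m
α₁L₁ = 2.456966×10⁻⁵, α₂L₂ = 1.247652×10⁻⁵ → Δ(αL) = 1.209314×10⁻⁵ m/K
ΔT = 5.20×10⁻³ / 1.209314×10⁻⁵ = 429.996 K, so T = 21.7 + 429.996 = 451.696 °C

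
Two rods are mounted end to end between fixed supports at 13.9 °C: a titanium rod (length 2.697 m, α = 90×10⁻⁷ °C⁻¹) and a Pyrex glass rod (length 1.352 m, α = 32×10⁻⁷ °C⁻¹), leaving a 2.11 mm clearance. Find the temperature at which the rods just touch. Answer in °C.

T = 87.7 °C

Gap closes when ΔL₁ + ΔL₂ = 2.11 mm = 2.11×10⁻³ m
(α₁L₁ + α₂L₂)ΔT = g
α₁L₁ + α₂L₂ = 90×10⁻⁷×2.697 + 32×10⁻⁷×1.352 = 2.85994×10⁻⁵ m/K
ΔT = 2.11×10⁻³ / 2.85994×10⁻⁵ = 73.778 K
T = 13.9 + 73.778 = 87.678 °C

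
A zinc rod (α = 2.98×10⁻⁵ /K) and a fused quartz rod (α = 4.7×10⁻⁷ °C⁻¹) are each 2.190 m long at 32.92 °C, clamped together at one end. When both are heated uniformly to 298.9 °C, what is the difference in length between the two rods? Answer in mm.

ΔT = 265.98 K
zinc: ΔL = 2.98×10⁻⁵ × 2.190 m × 265.98 = 1.7358×10⁻² m = 17.358 mm
fused quartz: ΔL = 4.7×10⁻⁷ × 2.190 m × 265.98 = 2.7377×10⁻⁴ m = 0.27377 mm
difference = 17.358 − 0.27377 = 17.08423 mm

17.1 mm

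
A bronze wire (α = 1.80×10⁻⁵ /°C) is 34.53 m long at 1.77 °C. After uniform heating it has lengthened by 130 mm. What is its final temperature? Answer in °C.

ΔL = αL₀ΔT ⇒ ΔT = ΔL / (αL₀)
ΔT = 130×10⁻³ m / (1.80×10⁻⁵ × 34.53 m) = 209.16 K
T = 1.77 + 209.16 = 210.93 °C

T = 211 °C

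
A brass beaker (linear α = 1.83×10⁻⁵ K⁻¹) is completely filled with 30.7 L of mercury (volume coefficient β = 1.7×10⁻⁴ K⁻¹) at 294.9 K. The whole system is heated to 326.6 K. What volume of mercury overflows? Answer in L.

0.112 L

The beaker also expands: β_container ≈ 3α = 5.49×10⁻⁵ /K
Net overflow = V₀(β_liq − 3α_cont)ΔT
β − 3α = 1.70×10⁻⁴ − 5.49×10⁻⁵ = 1.151×10⁻⁴ /K; ΔT = 31.7 K
ΔV = 30.7 × 1.151×10⁻⁴ × 31.7 = 0.112 L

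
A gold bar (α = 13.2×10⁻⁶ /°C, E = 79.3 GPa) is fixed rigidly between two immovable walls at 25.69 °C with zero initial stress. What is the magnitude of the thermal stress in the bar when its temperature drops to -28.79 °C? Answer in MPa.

σ = 57.0 MPa

Fully constrained: the free strain ε = αΔT is blocked, so σ = Eε = EαΔT.
|ΔT| = 54.48 K
σ = 79.3×10⁹ × 13.2×10⁻⁶ × 54.48 = 5.70×10⁷ Pa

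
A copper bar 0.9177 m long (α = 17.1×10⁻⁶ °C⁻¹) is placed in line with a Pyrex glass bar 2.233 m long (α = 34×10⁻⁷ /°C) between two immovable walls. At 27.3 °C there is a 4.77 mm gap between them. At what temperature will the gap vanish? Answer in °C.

T = 232 °C

Gap closes when ΔL₁ + ΔL₂ = 4.77 mm = 4.77×10⁻³ m
(α₁L₁ + α₂L₂)ΔT = g
α₁L₁ + α₂L₂ = 17.1×10⁻⁶×0.9177 + 34×10⁻⁷×2.233 = 2.328487×10⁻⁵ m/K
ΔT = 4.77×10⁻³ / 2.328487×10⁻⁵ = 204.85 K
T = 27.3 + 204.85 = 232.15 °C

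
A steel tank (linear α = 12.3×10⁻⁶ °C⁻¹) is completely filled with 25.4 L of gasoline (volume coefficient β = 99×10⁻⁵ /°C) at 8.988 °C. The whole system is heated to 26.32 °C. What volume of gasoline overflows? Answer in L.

0.420 L

The tank also expands: β_container ≈ 3α = 3.69×10⁻⁵ /K
Net overflow = V₀(β_liq − 3α_cont)ΔT
β − 3α = 9.90×10⁻⁴ − 3.69×10⁻⁵ = 9.531×10⁻⁴ /K; ΔT = 17.332 K
ΔV = 25.4 × 9.531×10⁻⁴ × 17.332 = 0.420 L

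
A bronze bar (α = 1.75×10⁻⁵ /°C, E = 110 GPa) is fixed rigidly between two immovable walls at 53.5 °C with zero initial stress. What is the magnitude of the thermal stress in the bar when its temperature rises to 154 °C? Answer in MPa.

σ = 193 MPa

Fully constrained: the free strain ε = αΔT is blocked, so σ = Eε = EαΔT.
|ΔT| = 100.5 K
σ = 110×10⁹ × 1.75×10⁻⁵ × 100.5 = 1.93×10⁸ Pa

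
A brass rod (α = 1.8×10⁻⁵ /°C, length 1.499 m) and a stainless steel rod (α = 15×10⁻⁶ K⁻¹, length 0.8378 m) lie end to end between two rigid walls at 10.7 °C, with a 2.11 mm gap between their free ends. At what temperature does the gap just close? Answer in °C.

T = 64.1 °C

Gap closes when ΔL₁ + ΔL₂ = 2.11 mm = 2.11×10⁻³ m
(α₁L₁ + α₂L₂)ΔT = g
α₁L₁ + α₂L₂ = 1.8×10⁻⁵×1.499 + 15×10⁻⁶×0.8378 = 3.9549×10⁻⁵ m/K
ΔT = 2.11×10⁻³ / 3.9549×10⁻⁵ = 53.352 K
T = 10.7 + 53.352 = 64.052 °C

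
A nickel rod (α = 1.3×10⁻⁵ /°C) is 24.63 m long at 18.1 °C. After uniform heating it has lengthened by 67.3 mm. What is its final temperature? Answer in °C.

ΔL = αL₀ΔT ⇒ ΔT = ΔL / (αL₀)
ΔT = 67.3×10⁻³ m / (1.3×10⁻⁵ × 24.63 m) = 210.19 K
T = 18.1 + 210.19 = 228.29 °C

T = 228 °C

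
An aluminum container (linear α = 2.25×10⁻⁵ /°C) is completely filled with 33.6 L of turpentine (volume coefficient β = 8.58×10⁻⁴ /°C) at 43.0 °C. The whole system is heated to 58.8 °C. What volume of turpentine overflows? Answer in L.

0.420 L

The container also expands: β_container ≈ 3α = 6.75×10⁻⁵ /K
Net overflow = V₀(β_liq − 3α_cont)ΔT
β − 3α = 8.58×10⁻⁴ − 6.75×10⁻⁵ = 7.905×10⁻⁴ /K; ΔT = 15.8 K
ΔV = 33.6 × 7.905×10⁻⁴ × 15.8 = 0.420 L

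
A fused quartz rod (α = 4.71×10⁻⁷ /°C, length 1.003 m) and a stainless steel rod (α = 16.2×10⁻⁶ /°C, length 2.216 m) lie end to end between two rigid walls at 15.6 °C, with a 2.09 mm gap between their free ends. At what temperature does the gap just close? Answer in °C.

T = 73.1 °C

α₁L₁ = 4.72413×10⁻⁷ m/K, α₂L₂ = 3.58992×10⁻⁵ m/K → total 3.6371613×10⁻⁵ m/K
ΔT = g/(α₁L₁+α₂L₂) = 2.09×10⁻³ / 3.6371613×10⁻⁵ = 57.462 K
T = 15.6 + 57.462 = 73.062 °C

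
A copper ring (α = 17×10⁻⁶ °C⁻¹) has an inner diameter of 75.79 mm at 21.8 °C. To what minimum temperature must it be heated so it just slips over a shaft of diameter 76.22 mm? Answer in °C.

Required Δd = 76.22 − 75.79 = 0.43 mm
Δd = αd₀ΔT ⇒ ΔT = Δd/(αd₀) = 0.43 / (17×10⁻⁶ × 75.79) = 333.74 K
T_min = 21.8 + 333.74 = 355.54 °C

T = 356 °C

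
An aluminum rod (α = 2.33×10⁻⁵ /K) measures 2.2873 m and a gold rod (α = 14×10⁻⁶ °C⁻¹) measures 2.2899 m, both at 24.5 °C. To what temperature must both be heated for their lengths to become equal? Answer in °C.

T = 146.9 °C

Equal length when α₁L₁ΔT − α₂L₂ΔT = L₂ − L₁ = 2.60×10⁻³ m
α₁L₁ = 5.329409×10⁻⁵, α₂L₂ = 3.20586×10⁻⁵ → Δ(αL) = 2.123549×10⁻⁵ m/K
ΔT = 2.60×10⁻³ / 2.123549×10⁻⁵ = 122.437 K, so T = 24.5 + 122.437 = 146.937 °C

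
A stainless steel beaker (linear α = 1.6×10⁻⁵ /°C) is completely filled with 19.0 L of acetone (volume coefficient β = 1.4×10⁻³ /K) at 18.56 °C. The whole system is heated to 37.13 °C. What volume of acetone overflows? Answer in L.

0.477 L

The beaker also expands: β_container ≈ 3α = 4.8×10⁻⁵ /K
Net overflow = V₀(β_liq − 3α_cont)ΔT
β − 3α = 1.40×10⁻³ − 4.8×10⁻⁵ = 1.352×10⁻³ /K; ΔT = 18.57 K
ΔV = 19.0 × 1.352×10⁻³ × 18.57 = 0.477 L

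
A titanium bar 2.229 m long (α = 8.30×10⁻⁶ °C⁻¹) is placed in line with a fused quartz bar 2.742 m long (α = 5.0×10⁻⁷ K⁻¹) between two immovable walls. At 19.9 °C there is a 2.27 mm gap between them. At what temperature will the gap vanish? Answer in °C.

α₁L₁ = 1.85007×10⁻⁵ m/K, α₂L₂ = 1.371×10⁻⁶ m/K → total 1.98717×10⁻⁵ m/K
ΔT = g/(α₁L₁+α₂L₂) = 2.27×10⁻³ / 1.98717×10⁻⁵ = 114.23 K
T = 19.9 + 114.23 = 134.13 °C

T = 134 °C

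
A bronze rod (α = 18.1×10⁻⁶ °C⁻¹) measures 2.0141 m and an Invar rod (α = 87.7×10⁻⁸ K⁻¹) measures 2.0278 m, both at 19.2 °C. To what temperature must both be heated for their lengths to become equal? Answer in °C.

L₁(1 + α₁ΔT) = L₂(1 + α₂ΔT) ⇒ ΔT = (L₂ − L₁)/(α₁L₁ − α₂L₂)
L₂ − L₁ = 2.0278 − 2.0141 = 1.37×10⁻² m
α₁L₁ − α₂L₂ = 18.1×10⁻⁶×2.0141 − 87.7×10⁻⁸×2.0278 = 3.46768294×10⁻⁵ m/K
ΔT = 1.37×10⁻² / 3.46768294×10⁻⁵ = 395.076 K
T = 19.2 + 395.076 = 414.276 °C

T = 414.3 °C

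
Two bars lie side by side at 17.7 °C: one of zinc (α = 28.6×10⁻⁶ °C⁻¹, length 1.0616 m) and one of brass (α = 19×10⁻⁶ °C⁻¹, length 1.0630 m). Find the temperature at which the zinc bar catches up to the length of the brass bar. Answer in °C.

T = 155.4 °C

L₁(1 + α₁ΔT) = L₂(1 + α₂ΔT) ⇒ ΔT = (L₂ − L₁)/(α₁L₁ − α₂L₂)
L₂ − L₁ = 1.0630 − 1.0616 = 1.40×10⁻³ m
α₁L₁ − α₂L₂ = 28.6×10⁻⁶×1.0616 − 19×10⁻⁶×1.0630 = 1.016476×10⁻⁵ m/K
ΔT = 1.40×10⁻³ / 1.016476×10⁻⁵ = 137.731 K
T = 17.7 + 137.731 = 155.431 °C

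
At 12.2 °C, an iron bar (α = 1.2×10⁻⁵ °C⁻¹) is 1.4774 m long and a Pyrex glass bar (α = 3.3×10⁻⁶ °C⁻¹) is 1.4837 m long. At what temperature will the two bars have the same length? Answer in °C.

L₁(1 + α₁ΔT) = L₂(1 + α₂ΔT) ⇒ ΔT = (L₂ − L₁)/(α₁L₁ − α₂L₂)
L₂ − L₁ = 1.4837 − 1.4774 = 6.30×10⁻³ m
α₁L₁ − α₂L₂ = 1.2×10⁻⁵×1.4774 − 3.3×10⁻⁶×1.4837 = 1.283259×10⁻⁵ m/K
ΔT = 6.30×10⁻³ / 1.283259×10⁻⁵ = 490.938 K
T = 12.2 + 490.938 = 503.138 °C

T = 503.1 °C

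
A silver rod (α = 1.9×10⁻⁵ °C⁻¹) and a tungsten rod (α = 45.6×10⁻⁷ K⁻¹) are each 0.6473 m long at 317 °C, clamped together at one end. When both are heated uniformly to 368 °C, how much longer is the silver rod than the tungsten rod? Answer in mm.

0.477 mm

ΔT = 51 K
silver: ΔL = 1.9×10⁻⁵ × 0.6473 m × 51 = 6.2723×10⁻⁴ m = 0.62723 mm
tungsten: ΔL = 45.6×10⁻⁷ × 0.6473 m × 51 = 1.5054×10⁻⁴ m = 0.15054 mm
difference = 0.62723 − 0.15054 = 0.47669 mm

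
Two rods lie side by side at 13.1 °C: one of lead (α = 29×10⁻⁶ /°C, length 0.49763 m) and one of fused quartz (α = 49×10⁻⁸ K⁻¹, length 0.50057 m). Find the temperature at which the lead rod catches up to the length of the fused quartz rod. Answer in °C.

T = 220.3 °C

Equal length when α₁L₁ΔT − α₂L₂ΔT = L₂ − L₁ = 2.94×10⁻³ m
α₁L₁ = 1.443127×10⁻⁵, α₂L₂ = 2.452793×10⁻⁷ → Δ(αL) = 1.41859907×10⁻⁵ m/K
ΔT = 2.94×10⁻³ / 1.41859907×10⁻⁵ = 207.247 K, so T = 13.1 + 207.247 = 220.347 °C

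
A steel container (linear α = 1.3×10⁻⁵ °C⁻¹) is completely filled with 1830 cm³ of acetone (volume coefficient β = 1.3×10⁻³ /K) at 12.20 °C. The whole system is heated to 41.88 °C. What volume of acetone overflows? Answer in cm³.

68.5 cm³

The container also expands: β_container ≈ 3α = 3.9×10⁻⁵ /K
Net overflow = V₀(β_liq − 3α_cont)ΔT
β − 3α = 1.30×10⁻³ − 3.9×10⁻⁵ = 1.261×10⁻³ /K; ΔT = 29.68 K
ΔV = 1830 × 1.261×10⁻³ × 29.68 = 68.5 cm³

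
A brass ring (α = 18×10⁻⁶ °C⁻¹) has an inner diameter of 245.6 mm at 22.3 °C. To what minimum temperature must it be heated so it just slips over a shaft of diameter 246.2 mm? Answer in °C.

T = 158 °C

Required Δd = 246.2 − 245.6 = 0.6 mm
Δd = αd₀ΔT ⇒ ΔT = Δd/(αd₀) = 0.6 / (18×10⁻⁶ × 245.6) = 135.72 K
T_min = 22.3 + 135.72 = 158.02 °C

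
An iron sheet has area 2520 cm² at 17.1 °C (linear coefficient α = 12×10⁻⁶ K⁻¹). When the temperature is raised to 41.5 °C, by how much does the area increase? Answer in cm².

Area coefficient ≈ 2α; |ΔT| = 24.4 K
ΔA = 2αA₀ΔT = 2(12×10⁻⁶)(2520)(24.4) = 1.48 cm²

ΔA = 1.48 cm²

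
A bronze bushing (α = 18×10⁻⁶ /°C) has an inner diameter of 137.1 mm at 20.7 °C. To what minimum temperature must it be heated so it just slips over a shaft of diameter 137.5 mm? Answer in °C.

Required Δd = 137.5 − 137.1 = 0.4 mm
Δd = αd₀ΔT ⇒ ΔT = Δd/(αd₀) = 0.4 / (18×10⁻⁶ × 137.1) = 162.09 K
T_min = 20.7 + 162.09 = 182.79 °C

T = 183 °C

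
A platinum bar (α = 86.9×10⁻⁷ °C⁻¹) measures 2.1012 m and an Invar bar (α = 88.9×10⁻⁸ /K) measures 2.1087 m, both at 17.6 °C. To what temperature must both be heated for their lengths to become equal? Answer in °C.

T = 475.3 °C

L₁(1 + α₁ΔT) = L₂(1 + α₂ΔT) ⇒ ΔT = (L₂ − L₁)/(α₁L₁ − α₂L₂)
L₂ − L₁ = 2.1087 − 2.1012 = 7.50×10⁻³ m
α₁L₁ − α₂L₂ = 86.9×10⁻⁷×2.1012 − 88.9×10⁻⁸×2.1087 = 1.63847937×10⁻⁵ m/K
ΔT = 7.50×10⁻³ / 1.63847937×10⁻⁵ = 457.741 K
T = 17.6 + 457.741 = 475.341 °C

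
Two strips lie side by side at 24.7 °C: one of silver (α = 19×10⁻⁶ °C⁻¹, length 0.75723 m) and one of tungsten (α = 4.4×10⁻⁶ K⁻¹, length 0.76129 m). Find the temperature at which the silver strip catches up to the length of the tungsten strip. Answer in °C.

Equal length when α₁L₁ΔT − α₂L₂ΔT = L₂ − L₁ = 4.06×10⁻³ m
α₁L₁ = 1.438737×10⁻⁵, α₂L₂ = 3.349676×10⁻⁶ → Δ(αL) = 1.1037694×10⁻⁵ m/K
ΔT = 4.06×10⁻³ / 1.1037694×10⁻⁵ = 367.830 K, so T = 24.7 + 367.830 = 392.530 °C

T = 392.5 °C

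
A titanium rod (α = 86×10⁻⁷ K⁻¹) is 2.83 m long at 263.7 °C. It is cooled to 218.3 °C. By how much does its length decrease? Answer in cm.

ΔL = 0.110 cm

|ΔT| = |218.3 − 263.7| = 45.4 K
ΔL = αL₀ΔT = (86×10⁻⁷)(2.83)(45.4) = 1.10×10⁻³ m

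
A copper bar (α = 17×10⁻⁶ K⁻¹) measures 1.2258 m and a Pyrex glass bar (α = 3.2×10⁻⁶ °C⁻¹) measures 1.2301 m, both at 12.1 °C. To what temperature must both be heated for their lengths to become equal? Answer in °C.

T = 266.5 °C

Equal length when α₁L₁ΔT − α₂L₂ΔT = L₂ − L₁ = 4.30×10⁻³ m
α₁L₁ = 2.08386×10⁻⁵, α₂L₂ = 3.93632×10⁻⁶ → Δ(αL) = 1.690228×10⁻⁵ m/K
ΔT = 4.30×10⁻³ / 1.690228×10⁻⁵ = 254.404 K, so T = 12.1 + 254.404 = 266.504 °C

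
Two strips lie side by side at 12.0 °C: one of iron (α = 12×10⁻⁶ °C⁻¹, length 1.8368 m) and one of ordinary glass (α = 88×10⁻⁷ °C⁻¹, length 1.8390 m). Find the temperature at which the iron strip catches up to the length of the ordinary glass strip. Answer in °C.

Equal length when α₁L₁ΔT − α₂L₂ΔT = L₂ − L₁ = 2.20×10⁻³ m
α₁L₁ = 2.20416×10⁻⁵, α₂L₂ = 1.61832×10⁻⁵ → Δ(αL) = 5.8584×10⁻⁶ m/K
ΔT = 2.20×10⁻³ / 5.8584×10⁻⁶ = 375.529 K, so T = 12.0 + 375.529 = 387.529 °C

T = 387.5 °C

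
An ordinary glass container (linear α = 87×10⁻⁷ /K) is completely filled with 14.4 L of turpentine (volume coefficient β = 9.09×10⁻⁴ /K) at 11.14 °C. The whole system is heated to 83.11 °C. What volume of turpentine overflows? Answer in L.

0.915 L

The container also expands: β_container ≈ 3α = 2.61×10⁻⁵ /K
Net overflow = V₀(β_liq − 3α_cont)ΔT
β − 3α = 9.09×10⁻⁴ − 2.61×10⁻⁵ = 8.829×10⁻⁴ /K; ΔT = 71.97 K
ΔV = 14.4 × 8.829×10⁻⁴ × 71.97 = 0.915 L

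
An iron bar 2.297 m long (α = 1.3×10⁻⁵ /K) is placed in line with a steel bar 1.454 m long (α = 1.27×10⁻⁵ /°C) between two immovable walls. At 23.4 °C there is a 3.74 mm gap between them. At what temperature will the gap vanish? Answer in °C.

T = 101 °C

Gap closes when ΔL₁ + ΔL₂ = 3.74 mm = 3.74×10⁻³ m
(α₁L₁ + α₂L₂)ΔT = g
α₁L₁ + α₂L₂ = 1.3×10⁻⁵×2.297 + 1.27×10⁻⁵×1.454 = 4.83268×10⁻⁵ m/K
ΔT = 3.74×10⁻³ / 4.83268×10⁻⁵ = 77.39 K
T = 23.4 + 77.39 = 100.79 °C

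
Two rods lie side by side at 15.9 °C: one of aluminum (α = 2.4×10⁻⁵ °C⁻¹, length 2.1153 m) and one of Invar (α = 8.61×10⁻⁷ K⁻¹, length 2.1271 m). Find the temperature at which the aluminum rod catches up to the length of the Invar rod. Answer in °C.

L₁(1 + α₁ΔT) = L₂(1 + α₂ΔT) ⇒ ΔT = (L₂ − L₁)/(α₁L₁ − α₂L₂)
L₂ − L₁ = 2.1271 − 2.1153 = 1.18×10⁻² m
α₁L₁ − α₂L₂ = 2.4×10⁻⁵×2.1153 − 8.61×10⁻⁷×2.1271 = 4.89357669×10⁻⁵ m/K
ΔT = 1.18×10⁻² / 4.89357669×10⁻⁵ = 241.132 K
T = 15.9 + 241.132 = 257.032 °C

T = 257.0 °C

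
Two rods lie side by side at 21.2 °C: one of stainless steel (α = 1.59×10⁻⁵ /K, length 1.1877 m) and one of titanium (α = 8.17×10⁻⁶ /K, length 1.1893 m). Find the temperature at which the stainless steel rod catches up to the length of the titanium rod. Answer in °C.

L₁(1 + α₁ΔT) = L₂(1 + α₂ΔT) ⇒ ΔT = (L₂ − L₁)/(α₁L₁ − α₂L₂)
L₂ − L₁ = 1.1893 − 1.1877 = 1.60×10⁻³ m
α₁L₁ − α₂L₂ = 1.59×10⁻⁵×1.1877 − 8.17×10⁻⁶×1.1893 = 9.167849×10⁻⁶ m/K
ΔT = 1.60×10⁻³ / 9.167849×10⁻⁶ = 174.523 K
T = 21.2 + 174.523 = 195.723 °C

T = 195.7 °C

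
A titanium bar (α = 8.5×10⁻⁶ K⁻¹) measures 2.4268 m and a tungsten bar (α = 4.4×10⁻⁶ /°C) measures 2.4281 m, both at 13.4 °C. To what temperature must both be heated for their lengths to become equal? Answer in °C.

T = 144.1 °C

L₁(1 + α₁ΔT) = L₂(1 + α₂ΔT) ⇒ ΔT = (L₂ − L₁)/(α₁L₁ − α₂L₂)
L₂ − L₁ = 2.4281 − 2.4268 = 1.30×10⁻³ m
α₁L₁ − α₂L₂ = 8.5×10⁻⁶×2.4268 − 4.4×10⁻⁶×2.4281 = 9.94416×10⁻⁶ m/K
ΔT = 1.30×10⁻³ / 9.94416×10⁻⁶ = 130.730 K
T = 13.4 + 130.730 = 144.130 °C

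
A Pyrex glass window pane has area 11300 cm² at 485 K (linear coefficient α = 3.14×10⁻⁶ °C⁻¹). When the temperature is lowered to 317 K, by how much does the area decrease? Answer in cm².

Area coefficient ≈ 2α; |ΔT| = 168 K
ΔA = 2αA₀ΔT = 2(3.14×10⁻⁶)(11300)(168) = 11.9 cm²

ΔA = 11.9 cm²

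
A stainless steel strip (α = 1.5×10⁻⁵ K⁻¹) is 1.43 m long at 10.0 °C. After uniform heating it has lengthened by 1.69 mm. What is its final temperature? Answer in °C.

ΔL = αL₀ΔT ⇒ ΔT = ΔL / (αL₀)
ΔT = 1.69×10⁻³ m / (1.5×10⁻⁵ × 1.43 m) = 78.788 K
T = 10.0 + 78.788 = 88.788 °C

T = 88.8 °C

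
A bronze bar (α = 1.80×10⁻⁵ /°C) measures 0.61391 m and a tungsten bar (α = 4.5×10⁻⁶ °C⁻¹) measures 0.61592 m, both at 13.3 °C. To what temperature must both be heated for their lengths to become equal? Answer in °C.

T = 256.1 °C

Equal length when α₁L₁ΔT − α₂L₂ΔT = L₂ − L₁ = 2.01×10⁻³ m
α₁L₁ = 1.105038×10⁻⁵, α₂L₂ = 2.77164×10⁻⁶ → Δ(αL) = 8.27874×10⁻⁶ m/K
ΔT = 2.01×10⁻³ / 8.27874×10⁻⁶ = 242.791 K, so T = 13.3 + 242.791 = 256.091 °C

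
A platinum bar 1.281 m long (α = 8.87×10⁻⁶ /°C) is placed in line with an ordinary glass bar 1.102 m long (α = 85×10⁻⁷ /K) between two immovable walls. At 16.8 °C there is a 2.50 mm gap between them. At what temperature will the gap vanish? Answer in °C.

T = 137 °C

α₁L₁ = 1.136247×10⁻⁵ m/K, α₂L₂ = 9.367×10⁻⁶ m/K → total 2.072947×10⁻⁵ m/K
ΔT = g/(α₁L₁+α₂L₂) = 2.50×10⁻³ / 2.072947×10⁻⁵ = 120.60 K
T = 16.8 + 120.60 = 137.40 °C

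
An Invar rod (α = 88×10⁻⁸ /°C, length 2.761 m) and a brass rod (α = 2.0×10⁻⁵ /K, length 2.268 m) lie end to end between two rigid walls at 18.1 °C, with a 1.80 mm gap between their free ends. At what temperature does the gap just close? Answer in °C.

Gap closes when ΔL₁ + ΔL₂ = 1.80 mm = 1.80×10⁻³ m
(α₁L₁ + α₂L₂)ΔT = g
α₁L₁ + α₂L₂ = 88×10⁻⁸×2.761 + 2.0×10⁻⁵×2.268 = 4.778968×10⁻⁵ m/K
ΔT = 1.80×10⁻³ / 4.778968×10⁻⁵ = 37.665 K
T = 18.1 + 37.665 = 55.765 °C

T = 55.8 °C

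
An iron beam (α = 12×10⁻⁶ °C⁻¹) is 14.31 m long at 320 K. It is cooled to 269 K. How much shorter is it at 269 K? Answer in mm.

|ΔT| = |269 − 320| = 51 K
ΔL = αL₀ΔT = (12×10⁻⁶)(14.31)(51) = 8.76×10⁻³ m

ΔL = 8.76 mm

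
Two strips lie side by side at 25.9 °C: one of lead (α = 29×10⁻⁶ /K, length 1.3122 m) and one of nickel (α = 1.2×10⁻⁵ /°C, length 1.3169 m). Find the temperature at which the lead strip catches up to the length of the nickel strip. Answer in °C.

Equal length when α₁L₁ΔT − α₂L₂ΔT = L₂ − L₁ = 4.70×10⁻³ m
α₁L₁ = 3.80538×10⁻⁵, α₂L₂ = 1.58028×10⁻⁵ → Δ(αL) = 2.2251×10⁻⁵ m/K
ΔT = 4.70×10⁻³ / 2.2251×10⁻⁵ = 211.226 K, so T = 25.9 + 211.226 = 237.126 °C

T = 237.1 °C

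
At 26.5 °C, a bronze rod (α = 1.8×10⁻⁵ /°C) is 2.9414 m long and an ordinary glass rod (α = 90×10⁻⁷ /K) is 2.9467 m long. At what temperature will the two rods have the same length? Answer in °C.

Equal length when α₁L₁ΔT − α₂L₂ΔT = L₂ − L₁ = 5.30×10⁻³ m
α₁L₁ = 5.29452×10⁻⁵, α₂L₂ = 2.65203×10⁻⁵ → Δ(αL) = 2.64249×10⁻⁵ m/K
ΔT = 5.30×10⁻³ / 2.64249×10⁻⁵ = 200.568 K, so T = 26.5 + 200.568 = 227.068 °C

T = 227.1 °C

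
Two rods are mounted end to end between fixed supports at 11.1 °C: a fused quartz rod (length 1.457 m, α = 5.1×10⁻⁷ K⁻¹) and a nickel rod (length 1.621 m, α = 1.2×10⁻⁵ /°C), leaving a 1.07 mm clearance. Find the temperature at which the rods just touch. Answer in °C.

T = 64.1 °C

α₁L₁ = 7.4307×10⁻⁷ m/K, α₂L₂ = 1.9452×10⁻⁵ m/K → total 2.019507×10⁻⁵ m/K
ΔT = g/(α₁L₁+α₂L₂) = 1.07×10⁻³ / 2.019507×10⁻⁵ = 52.983 K
T = 11.1 + 52.983 = 64.083 °C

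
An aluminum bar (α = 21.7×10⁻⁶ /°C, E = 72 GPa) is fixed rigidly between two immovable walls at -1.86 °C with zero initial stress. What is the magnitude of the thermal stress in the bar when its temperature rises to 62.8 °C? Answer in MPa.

Fully constrained: the free strain ε = αΔT is blocked, so σ = Eε = EαΔT.
|ΔT| = 64.66 K
σ = 72.0×10⁹ × 21.7×10⁻⁶ × 64.66 = 1.01×10⁸ Pa

σ = 101 MPa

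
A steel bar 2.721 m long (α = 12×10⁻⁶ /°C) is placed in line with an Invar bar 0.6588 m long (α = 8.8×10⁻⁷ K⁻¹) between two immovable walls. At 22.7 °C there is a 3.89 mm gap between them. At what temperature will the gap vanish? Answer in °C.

T = 140 °C

α₁L₁ = 3.2652×10⁻⁵ m/K, α₂L₂ = 5.79744×10⁻⁷ m/K → total 3.3231744×10⁻⁵ m/K
ΔT = g/(α₁L₁+α₂L₂) = 3.89×10⁻³ / 3.3231744×10⁻⁵ = 117.06 K
T = 22.7 + 117.06 = 139.76 °C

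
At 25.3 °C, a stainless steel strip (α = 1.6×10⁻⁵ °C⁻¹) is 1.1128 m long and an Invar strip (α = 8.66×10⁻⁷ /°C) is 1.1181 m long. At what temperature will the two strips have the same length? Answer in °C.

T = 340.1 °C

Equal length when α₁L₁ΔT − α₂L₂ΔT = L₂ − L₁ = 5.30×10⁻³ m
α₁L₁ = 1.78048×10⁻⁵, α₂L₂ = 9.682746×10⁻⁷ → Δ(αL) = 1.68365254×10⁻⁵ m/K
ΔT = 5.30×10⁻³ / 1.68365254×10⁻⁵ = 314.792 K, so T = 25.3 + 314.792 = 340.092 °C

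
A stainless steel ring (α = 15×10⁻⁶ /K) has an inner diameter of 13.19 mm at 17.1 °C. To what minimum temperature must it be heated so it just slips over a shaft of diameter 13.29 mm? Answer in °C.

T = 523 °C

Required Δd = 13.29 − 13.19 = 0.10 mm
Δd = αd₀ΔT ⇒ ΔT = Δd/(αd₀) = 0.10 / (15×10⁻⁶ × 13.19) = 505.43 K
T_min = 17.1 + 505.43 = 522.53 °C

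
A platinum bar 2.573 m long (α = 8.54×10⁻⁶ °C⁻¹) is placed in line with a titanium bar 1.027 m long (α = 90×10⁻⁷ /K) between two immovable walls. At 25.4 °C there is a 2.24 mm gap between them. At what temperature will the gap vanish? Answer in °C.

α₁L₁ = 2.197342×10⁻⁵ m/K, α₂L₂ = 9.243×10⁻⁶ m/K → total 3.121642×10⁻⁵ m/K
ΔT = g/(α₁L₁+α₂L₂) = 2.24×10⁻³ / 3.121642×10⁻⁵ = 71.757 K
T = 25.4 + 71.757 = 97.157 °C

T = 97.2 °C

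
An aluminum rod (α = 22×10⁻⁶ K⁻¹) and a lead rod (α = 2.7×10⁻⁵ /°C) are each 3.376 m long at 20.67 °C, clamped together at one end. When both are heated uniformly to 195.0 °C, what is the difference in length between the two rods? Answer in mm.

2.94 mm

ΔT = 174.33 K
aluminum: ΔL = 22×10⁻⁶ × 3.376 m × 174.33 = 1.2948×10⁻² m = 12.948 mm
lead: ΔL = 2.7×10⁻⁵ × 3.376 m × 174.33 = 1.5891×10⁻² m = 15.891 mm
difference = 15.891 − 12.948 = 2.943 mm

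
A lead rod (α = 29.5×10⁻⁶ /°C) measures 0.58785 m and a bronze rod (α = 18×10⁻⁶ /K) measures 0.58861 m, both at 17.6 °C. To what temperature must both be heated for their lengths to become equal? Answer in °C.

L₁(1 + α₁ΔT) = L₂(1 + α₂ΔT) ⇒ ΔT = (L₂ − L₁)/(α₁L₁ − α₂L₂)
L₂ − L₁ = 0.58861 − 0.58785 = 7.60×10⁻⁴ m
α₁L₁ − α₂L₂ = 29.5×10⁻⁶×0.58785 − 18×10⁻⁶×0.58861 = 6.746595×10⁻⁶ m/K
ΔT = 7.60×10⁻⁴ / 6.746595×10⁻⁶ = 112.649 K
T = 17.6 + 112.649 = 130.249 °C

T = 130.2 °C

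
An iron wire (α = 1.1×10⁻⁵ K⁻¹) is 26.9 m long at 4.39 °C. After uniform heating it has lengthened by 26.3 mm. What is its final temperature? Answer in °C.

T = 93.3 °C

ΔL = αL₀ΔT ⇒ ΔT = ΔL / (αL₀)
ΔT = 26.3×10⁻³ m / (1.1×10⁻⁵ × 26.9 m) = 88.881 K
T = 4.39 + 88.881 = 93.271 °C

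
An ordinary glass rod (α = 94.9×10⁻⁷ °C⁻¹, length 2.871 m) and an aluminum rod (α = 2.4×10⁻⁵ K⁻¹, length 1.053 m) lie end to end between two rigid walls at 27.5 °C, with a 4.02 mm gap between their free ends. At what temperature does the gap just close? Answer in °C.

Gap closes when ΔL₁ + ΔL₂ = 4.02 mm = 4.02×10⁻³ m
(α₁L₁ + α₂L₂)ΔT = g
α₁L₁ + α₂L₂ = 94.9×10⁻⁷×2.871 + 2.4×10⁻⁵×1.053 = 5.251779×10⁻⁵ m/K
ΔT = 4.02×10⁻³ / 5.251779×10⁻⁵ = 76.55 K
T = 27.5 + 76.55 = 104.05 °C

T = 104 °C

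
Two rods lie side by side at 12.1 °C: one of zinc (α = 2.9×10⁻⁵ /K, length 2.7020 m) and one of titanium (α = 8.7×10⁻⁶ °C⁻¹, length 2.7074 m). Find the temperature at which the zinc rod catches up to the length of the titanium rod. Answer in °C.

L₁(1 + α₁ΔT) = L₂(1 + α₂ΔT) ⇒ ΔT = (L₂ − L₁)/(α₁L₁ − α₂L₂)
L₂ − L₁ = 2.7074 − 2.7020 = 5.40×10⁻³ m
α₁L₁ − α₂L₂ = 2.9×10⁻⁵×2.7020 − 8.7×10⁻⁶×2.7074 = 5.480362×10⁻⁵ m/K
ΔT = 5.40×10⁻³ / 5.480362×10⁻⁵ = 98.534 K
T = 12.1 + 98.534 = 110.634 °C

T = 110.6 °C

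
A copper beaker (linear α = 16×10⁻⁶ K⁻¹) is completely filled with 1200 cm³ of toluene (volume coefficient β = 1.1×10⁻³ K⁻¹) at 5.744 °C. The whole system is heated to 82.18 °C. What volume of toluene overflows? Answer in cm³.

96.5 cm³

The beaker also expands: β_container ≈ 3α = 4.8×10⁻⁵ /K
Net overflow = V₀(β_liq − 3α_cont)ΔT
β − 3α = 1.10×10⁻³ − 4.8×10⁻⁵ = 1.052×10⁻³ /K; ΔT = 76.436 K
ΔV = 1200 × 1.052×10⁻³ × 76.436 = 96.5 cm³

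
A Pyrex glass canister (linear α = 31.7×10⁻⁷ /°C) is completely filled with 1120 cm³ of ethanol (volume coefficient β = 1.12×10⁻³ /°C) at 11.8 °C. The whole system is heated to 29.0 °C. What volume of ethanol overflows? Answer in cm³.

21.4 cm³

The canister also expands: β_container ≈ 3α = 9.51×10⁻⁶ /K
Net overflow = V₀(β_liq − 3α_cont)ΔT
β − 3α = 1.12×10⁻³ − 9.51×10⁻⁶ = 1.11049×10⁻³ /K; ΔT = 17.2 K
ΔV = 1120 × 1.11049×10⁻³ × 17.2 = 21.4 cm³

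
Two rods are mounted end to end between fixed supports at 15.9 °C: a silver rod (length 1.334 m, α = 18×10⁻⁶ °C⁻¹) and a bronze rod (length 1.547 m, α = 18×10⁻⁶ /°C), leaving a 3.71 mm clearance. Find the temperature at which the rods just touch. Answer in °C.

T = 87.4 °C

Gap closes when ΔL₁ + ΔL₂ = 3.71 mm = 3.71×10⁻³ m
(α₁L₁ + α₂L₂)ΔT = g
α₁L₁ + α₂L₂ = 18×10⁻⁶×1.334 + 18×10⁻⁶×1.547 = 5.1858×10⁻⁵ m/K
ΔT = 3.71×10⁻³ / 5.1858×10⁻⁵ = 71.542 K
T = 15.9 + 71.542 = 87.442 °C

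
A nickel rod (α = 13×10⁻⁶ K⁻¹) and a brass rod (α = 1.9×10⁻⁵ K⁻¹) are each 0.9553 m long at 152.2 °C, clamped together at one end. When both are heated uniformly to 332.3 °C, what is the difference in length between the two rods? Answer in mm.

1.03 mm

ΔT = 180.1 K
nickel: ΔL = 13×10⁻⁶ × 0.9553 m × 180.1 = 2.2366×10⁻³ m = 2.2366 mm
brass: ΔL = 1.9×10⁻⁵ × 0.9553 m × 180.1 = 3.2689×10⁻³ m = 3.2689 mm
difference = 3.2689 − 2.2366 = 1.0323 mm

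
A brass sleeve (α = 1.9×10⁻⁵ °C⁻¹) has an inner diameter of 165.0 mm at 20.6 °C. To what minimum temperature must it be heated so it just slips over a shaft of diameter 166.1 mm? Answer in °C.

Required Δd = 166.1 − 165.0 = 1.1 mm
Δd = αd₀ΔT ⇒ ΔT = Δd/(αd₀) = 1.1 / (1.9×10⁻⁵ × 165.0) = 350.88 K
T_min = 20.6 + 350.88 = 371.48 °C

T = 371 °C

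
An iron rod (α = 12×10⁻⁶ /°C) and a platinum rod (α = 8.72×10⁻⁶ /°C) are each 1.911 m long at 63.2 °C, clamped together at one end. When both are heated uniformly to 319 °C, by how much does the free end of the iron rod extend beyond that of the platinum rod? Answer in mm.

ΔT = 255.8 K
iron: ΔL = 12×10⁻⁶ × 1.911 m × 255.8 = 5.8660×10⁻³ m = 5.8660 mm
platinum: ΔL = 8.72×10⁻⁶ × 1.911 m × 255.8 = 4.2626×10⁻³ m = 4.2626 mm
difference = 5.8660 − 4.2626 = 1.6034 mm

1.60 mm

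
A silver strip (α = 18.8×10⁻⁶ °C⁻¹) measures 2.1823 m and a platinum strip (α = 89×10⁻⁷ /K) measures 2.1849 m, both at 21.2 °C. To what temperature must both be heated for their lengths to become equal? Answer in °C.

L₁(1 + α₁ΔT) = L₂(1 + α₂ΔT) ⇒ ΔT = (L₂ − L₁)/(α₁L₁ − α₂L₂)
L₂ − L₁ = 2.1849 − 2.1823 = 2.60×10⁻³ m
α₁L₁ − α₂L₂ = 18.8×10⁻⁶×2.1823 − 89×10⁻⁷×2.1849 = 2.158163×10⁻⁵ m/K
ΔT = 2.60×10⁻³ / 2.158163×10⁻⁵ = 120.473 K
T = 21.2 + 120.473 = 141.673 °C

T = 141.7 °C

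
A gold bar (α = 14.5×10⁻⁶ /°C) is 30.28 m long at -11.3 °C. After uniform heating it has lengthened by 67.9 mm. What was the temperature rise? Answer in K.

ΔL = αL₀ΔT ⇒ ΔT = ΔL / (αL₀)
ΔT = 67.9×10⁻³ m / (14.5×10⁻⁶ × 30.28 m) = 154.65 K

ΔT = 155 K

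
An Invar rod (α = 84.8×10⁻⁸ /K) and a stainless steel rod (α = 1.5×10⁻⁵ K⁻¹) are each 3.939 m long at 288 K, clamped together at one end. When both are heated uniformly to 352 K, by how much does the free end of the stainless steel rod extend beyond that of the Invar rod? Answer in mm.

ΔT = 64 K
Invar: ΔL = 84.8×10⁻⁸ × 3.939 m × 64 = 2.1378×10⁻⁴ m = 0.21378 mm
stainless steel: ΔL = 1.5×10⁻⁵ × 3.939 m × 64 = 3.7814×10⁻³ m = 3.7814 mm
difference = 3.7814 − 0.21378 = 3.56762 mm

3.57 mm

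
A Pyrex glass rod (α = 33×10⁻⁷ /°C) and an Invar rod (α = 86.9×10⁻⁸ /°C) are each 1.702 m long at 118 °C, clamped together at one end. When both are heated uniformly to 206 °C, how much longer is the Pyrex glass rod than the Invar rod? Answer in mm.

ΔT = 88 K
Pyrex glass: ΔL = 33×10⁻⁷ × 1.702 m × 88 = 4.9426×10⁻⁴ m = 0.49426 mm
Invar: ΔL = 86.9×10⁻⁸ × 1.702 m × 88 = 1.3016×10⁻⁴ m = 0.13016 mm
difference = 0.49426 − 0.13016 = 0.36410 mm

0.364 mm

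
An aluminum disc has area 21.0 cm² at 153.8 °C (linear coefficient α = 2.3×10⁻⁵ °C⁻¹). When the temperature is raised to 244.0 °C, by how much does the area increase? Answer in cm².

Area coefficient ≈ 2α; |ΔT| = 90.2 K
ΔA = 2αA₀ΔT = 2(2.3×10⁻⁵)(21.0)(90.2) = 0.0871 cm²

ΔA = 0.0871 cm²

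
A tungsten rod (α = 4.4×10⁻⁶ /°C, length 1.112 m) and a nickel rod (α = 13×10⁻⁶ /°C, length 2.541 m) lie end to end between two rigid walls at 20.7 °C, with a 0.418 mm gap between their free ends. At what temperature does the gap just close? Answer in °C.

T = 31.7 °C

Gap closes when ΔL₁ + ΔL₂ = 0.418 mm = 4.18×10⁻⁴ m
(α₁L₁ + α₂L₂)ΔT = g
α₁L₁ + α₂L₂ = 4.4×10⁻⁶×1.112 + 13×10⁻⁶×2.541 = 3.79258×10⁻⁵ m/K
ΔT = 4.18×10⁻⁴ / 3.79258×10⁻⁵ = 11.022 K
T = 20.7 + 11.022 = 31.722 °C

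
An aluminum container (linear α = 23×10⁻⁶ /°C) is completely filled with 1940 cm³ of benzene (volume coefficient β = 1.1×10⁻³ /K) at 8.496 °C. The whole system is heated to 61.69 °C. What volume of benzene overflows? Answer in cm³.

106 cm³

The container also expands: β_container ≈ 3α = 6.9×10⁻⁵ /K
Net overflow = V₀(β_liq − 3α_cont)ΔT
β − 3α = 1.10×10⁻³ − 6.9×10⁻⁵ = 1.031×10⁻³ /K; ΔT = 53.194 K
ΔV = 1940 × 1.031×10⁻³ × 53.194 = 106 cm³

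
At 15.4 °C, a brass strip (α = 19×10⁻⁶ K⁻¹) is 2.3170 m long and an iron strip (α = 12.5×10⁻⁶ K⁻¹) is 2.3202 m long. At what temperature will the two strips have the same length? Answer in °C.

Equal length when α₁L₁ΔT − α₂L₂ΔT = L₂ − L₁ = 3.20×10⁻³ m
α₁L₁ = 4.4023×10⁻⁵, α₂L₂ = 2.90025×10⁻⁵ → Δ(αL) = 1.50205×10⁻⁵ m/K
ΔT = 3.20×10⁻³ / 1.50205×10⁻⁵ = 213.042 K, so T = 15.4 + 213.042 = 228.442 °C

T = 228.4 °C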